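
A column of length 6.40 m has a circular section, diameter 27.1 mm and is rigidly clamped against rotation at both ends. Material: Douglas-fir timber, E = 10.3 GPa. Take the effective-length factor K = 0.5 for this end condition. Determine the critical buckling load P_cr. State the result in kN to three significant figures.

P_cr ≈ 0.263 kN

I = πd⁴/64 = π×27.1⁴/64 = 2.648×10^4 mm⁴
I = 2.648×10^4 mm⁴ = 2.648×10^-8 m⁴
Effective length L_e = K·L = 0.5 × 6.40 = 3.200 m
P_cr = π²EI / L_e² = π² × 10.3×10⁹ × 2.648×10^-8 / 3.200² = 262.8 N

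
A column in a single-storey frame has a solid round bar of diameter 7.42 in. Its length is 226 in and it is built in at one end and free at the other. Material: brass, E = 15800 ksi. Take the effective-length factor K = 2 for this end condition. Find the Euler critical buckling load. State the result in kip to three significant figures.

I = πd⁴/64 = π×7.42⁴/64 = 148.8 in⁴
Effective length L_e = K·L = 2 × 226 = 452.0 in
P_cr = π²EI / L_e² = π² × 15800×10³ × 148.8 / 452.0² = 1.136×10^5 lb

P_cr ≈ 114 kip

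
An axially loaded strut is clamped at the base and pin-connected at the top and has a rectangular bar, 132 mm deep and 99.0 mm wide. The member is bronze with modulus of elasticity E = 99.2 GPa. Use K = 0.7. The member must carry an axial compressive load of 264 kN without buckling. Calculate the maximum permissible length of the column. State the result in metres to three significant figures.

Buckling occurs about the weak axis: I_min = h·b³/12 with b = 99.0 mm (the shorter side).
I_min = 132×99.0³/12 = 1.067×10^7 mm⁴
I = 1.067×10^-5 m⁴
At the buckling limit P_cr = P = 2.640×10^5 N
From P_cr = π²EI/(K·L)²:  L = (1/K)·√(π²EI/P_cr) = (1/0.7)·√(π²×9.92×10^10×1.067×10^-5/2.640×10^5)
L = 8.99 m

L_max ≈ 8.99 m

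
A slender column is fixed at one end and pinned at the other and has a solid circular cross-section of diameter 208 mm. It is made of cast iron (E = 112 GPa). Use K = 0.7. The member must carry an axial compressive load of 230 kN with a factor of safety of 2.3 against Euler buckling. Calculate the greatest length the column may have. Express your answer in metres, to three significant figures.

L_max ≈ 19.8 m

I = πd⁴/64 = π×208⁴/64 = 9.188×10^7 mm⁴
I = 9.188×10^-5 m⁴
Required critical load P_cr = n·P = 2.3 × 230 = 529.0 kN = 5.290×10^5 N
From P_cr = π²EI/(K·L)²:  L = (1/K)·√(π²EI/P_cr) = (1/0.7)·√(π²×1.12×10^11×9.188×10^-5/5.290×10^5)
L = 19.8 m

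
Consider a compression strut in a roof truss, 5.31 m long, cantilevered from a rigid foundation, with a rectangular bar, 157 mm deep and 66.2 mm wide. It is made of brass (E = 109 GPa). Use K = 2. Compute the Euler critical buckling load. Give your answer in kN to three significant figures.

Buckling occurs about the weak axis: I_min = h·b³/12 with b = 66.2 mm (the shorter side).
I_min = 157×66.2³/12 = 3.796×10^6 mm⁴
I = 3.796×10^6 mm⁴ = 3.796×10^-6 m⁴
Effective length L_e = K·L = 2 × 5.31 = 10.62 m
P_cr = π²EI / L_e² = π² × 109×10⁹ × 3.796×10^-6 / 10.62² = 3.621×10^4 N

P_cr ≈ 36.2 kN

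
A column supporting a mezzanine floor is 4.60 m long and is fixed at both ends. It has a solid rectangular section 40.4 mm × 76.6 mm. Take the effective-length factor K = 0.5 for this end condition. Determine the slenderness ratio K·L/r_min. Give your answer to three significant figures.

λ ≈ 197

For a rectangle r_min = b/√12 = 40.4/√12 = 11.66 mm
L_e = K·L = 0.5 × 4.60 m = 2.300 m = 2300.0 mm
λ = L_e / r_min = 2300.0 / 11.66 = 197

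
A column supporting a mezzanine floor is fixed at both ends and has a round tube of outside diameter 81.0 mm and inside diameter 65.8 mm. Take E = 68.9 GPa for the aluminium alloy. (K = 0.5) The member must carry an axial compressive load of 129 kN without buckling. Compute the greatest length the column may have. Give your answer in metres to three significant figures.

L_max ≈ 5.02 m

d_o = 81.0 mm, d_i = 65.8 mm
I = π(d_o⁴ − d_i⁴)/64 = π(81.0⁴ − 65.80⁴)/64 = 1.193×10^6 mm⁴
I = 1.193×10^-6 m⁴
At the buckling limit P_cr = P = 1.290×10^5 N
From P_cr = π²EI/(K·L)²:  L = (1/K)·√(π²EI/P_cr) = (1/0.5)·√(π²×6.89×10^10×1.193×10^-6/1.290×10^5)
L = 5.02 m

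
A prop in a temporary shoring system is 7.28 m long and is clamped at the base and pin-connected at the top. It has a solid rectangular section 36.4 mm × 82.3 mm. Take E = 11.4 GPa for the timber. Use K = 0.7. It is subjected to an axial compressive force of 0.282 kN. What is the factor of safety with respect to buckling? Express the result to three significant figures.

Buckling occurs about the weak axis: I_min = h·b³/12 with b = 36.4 mm (the shorter side).
I_min = 82.3×36.4³/12 = 3.308×10^5 mm⁴
I = 3.308×10^5 mm⁴ = 3.308×10^-7 m⁴
Effective length L_e = K·L = 0.7 × 7.28 = 5.096 m
P_cr = π²EI / L_e² = π² × 11.4×10⁹ × 3.308×10^-7 / 5.096² = 1.433×10^3 N
Factor of safety n = P_cr / P = 1.4331 / 0.282 = 5.08

n ≈ 5.08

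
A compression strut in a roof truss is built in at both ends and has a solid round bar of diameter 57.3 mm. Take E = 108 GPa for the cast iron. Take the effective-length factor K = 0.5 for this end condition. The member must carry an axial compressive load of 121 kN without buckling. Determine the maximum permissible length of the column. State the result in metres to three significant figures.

I = πd⁴/64 = π×57.3⁴/64 = 5.292×10^5 mm⁴
I = 5.292×10^-7 m⁴
At the buckling limit P_cr = P = 1.210×10^5 N
From P_cr = π²EI/(K·L)²:  L = (1/K)·√(π²EI/P_cr) = (1/0.5)·√(π²×1.08×10^11×5.292×10^-7/1.210×10^5)
L = 4.32 m

L_max ≈ 4.32 m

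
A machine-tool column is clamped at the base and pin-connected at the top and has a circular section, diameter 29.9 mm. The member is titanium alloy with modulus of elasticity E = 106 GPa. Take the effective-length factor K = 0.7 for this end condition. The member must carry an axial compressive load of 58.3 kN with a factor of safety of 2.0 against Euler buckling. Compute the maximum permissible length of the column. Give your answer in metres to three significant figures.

I = πd⁴/64 = π×29.9⁴/64 = 3.923×10^4 mm⁴
I = 3.923×10^-8 m⁴
Required critical load P_cr = n·P = 2.0 × 58.3 = 116.6 kN = 1.166×10^5 N
From P_cr = π²EI/(K·L)²:  L = (1/K)·√(π²EI/P_cr) = (1/0.7)·√(π²×1.06×10^11×3.923×10^-8/1.166×10^5)
L = 0.848 m

L_max ≈ 0.848 m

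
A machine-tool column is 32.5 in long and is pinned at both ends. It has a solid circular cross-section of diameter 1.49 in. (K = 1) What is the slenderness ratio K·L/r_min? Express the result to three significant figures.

For a solid circle r = d/4 = 1.49/4 = 0.3725 in
L_e = K·L = 1 × 32.5 = 32.50 in
λ = L_e / r_min = 32.500 / 0.3725 = 87.2

λ ≈ 87.2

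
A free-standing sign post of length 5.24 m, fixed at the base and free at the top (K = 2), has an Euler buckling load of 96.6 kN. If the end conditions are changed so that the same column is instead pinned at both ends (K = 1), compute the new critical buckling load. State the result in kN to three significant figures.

P_cr ∝ 1/K², so P_cr,new = P_cr,old × (K_old/K_new)² = 96.6 × (2/1)²
= 96.6 × 4.000 = 386 kN

P_cr ≈ 386 kN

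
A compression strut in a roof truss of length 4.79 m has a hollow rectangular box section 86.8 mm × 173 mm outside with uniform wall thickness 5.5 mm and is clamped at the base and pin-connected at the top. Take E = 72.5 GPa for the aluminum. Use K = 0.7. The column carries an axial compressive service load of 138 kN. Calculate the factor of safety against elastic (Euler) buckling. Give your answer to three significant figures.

Inner dimensions: h_i = 173 − 2×5.5 = 162.0 mm, b_i = 86.8 − 2×5.5 = 75.80 mm
Weak-axis I_min = (h_o·b_o³ − h_i·b_i³)/12 with b_o = 86.8, b_i = 75.80 mm (shorter outer/inner sides).
I_min = (173×86.8³ − 162.0×75.80³)/12 = 3.549×10^6 mm⁴
I = 3.549×10^6 mm⁴ = 3.549×10^-6 m⁴
Effective length L_e = K·L = 0.7 × 4.79 = 3.353 m
P_cr = π²EI / L_e² = π² × 72.5×10⁹ × 3.549×10^-6 / 3.353² = 2.259×10^5 N
Factor of safety n = P_cr / P = 225.85 / 138 = 1.64

n ≈ 1.64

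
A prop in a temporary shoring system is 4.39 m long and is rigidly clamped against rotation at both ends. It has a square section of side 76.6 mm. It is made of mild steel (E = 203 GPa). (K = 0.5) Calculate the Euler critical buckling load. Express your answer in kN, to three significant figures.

P_cr ≈ 1190 kN

I = a⁴/12 = 76.6⁴/12 = 2.869×10^6 mm⁴
I = 2.869×10^6 mm⁴ = 2.869×10^-6 m⁴
Effective length L_e = K·L = 0.5 × 4.39 = 2.195 m
P_cr = π²EI / L_e² = π² × 203×10⁹ × 2.869×10^-6 / 2.195² = 1.193×10^6 N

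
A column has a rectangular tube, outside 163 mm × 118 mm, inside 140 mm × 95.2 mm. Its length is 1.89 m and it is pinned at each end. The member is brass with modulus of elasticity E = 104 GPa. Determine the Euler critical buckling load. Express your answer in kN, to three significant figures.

Weak-axis I_min = (h_o·b_o³ − h_i·b_i³)/12 with b_o = 118, b_i = 95.20 mm (shorter outer/inner sides).
I_min = (163×118³ − 140.0×95.20³)/12 = 1.225×10^7 mm⁴
I = 1.225×10^7 mm⁴ = 1.225×10^-5 m⁴
Effective length L_e = K·L = 1 × 1.89 = 1.890 m
P_cr = π²EI / L_e² = π² × 104×10⁹ × 1.225×10^-5 / 1.890² = 3.521×10^6 N

P_cr ≈ 3520 kN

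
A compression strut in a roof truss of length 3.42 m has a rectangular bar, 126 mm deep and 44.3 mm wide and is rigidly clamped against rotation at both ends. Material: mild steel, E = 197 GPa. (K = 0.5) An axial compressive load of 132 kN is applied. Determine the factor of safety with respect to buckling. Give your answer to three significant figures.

n ≈ 4.60

Buckling occurs about the weak axis: I_min = h·b³/12 with b = 44.3 mm (the shorter side).
I_min = 126×44.3³/12 = 9.129×10^5 mm⁴
I = 9.129×10^5 mm⁴ = 9.129×10^-7 m⁴
Effective length L_e = K·L = 0.5 × 3.42 = 1.710 m
P_cr = π²EI / L_e² = π² × 197×10⁹ × 9.129×10^-7 / 1.710² = 6.070×10^5 N
Factor of safety n = P_cr / P = 606.98 / 132 = 4.60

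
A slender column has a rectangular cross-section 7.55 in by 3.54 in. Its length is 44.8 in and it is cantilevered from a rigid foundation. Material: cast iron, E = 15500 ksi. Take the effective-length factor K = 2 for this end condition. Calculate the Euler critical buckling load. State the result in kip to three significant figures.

Buckling occurs about the weak axis: I_min = h·b³/12 with b = 3.54 in (the shorter side).
I_min = 7.55×3.54³/12 = 27.91 in⁴
Effective length L_e = K·L = 2 × 44.8 = 89.60 in
P_cr = π²EI / L_e² = π² × 15500×10³ × 27.91 / 89.60² = 5.319×10^5 lb

P_cr ≈ 532 kip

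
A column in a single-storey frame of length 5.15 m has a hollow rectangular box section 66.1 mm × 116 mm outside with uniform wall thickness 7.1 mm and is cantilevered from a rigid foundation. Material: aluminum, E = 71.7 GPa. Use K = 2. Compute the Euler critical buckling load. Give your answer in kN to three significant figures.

Inner dimensions: h_i = 116 − 2×7.1 = 101.8 mm, b_i = 66.1 − 2×7.1 = 51.90 mm
Weak-axis I_min = (h_o·b_o³ − h_i·b_i³)/12 with b_o = 66.1, b_i = 51.90 mm (shorter outer/inner sides).
I_min = (116×66.1³ − 101.8×51.90³)/12 = 1.606×10^6 mm⁴
I = 1.606×10^6 mm⁴ = 1.606×10^-6 m⁴
Effective length L_e = K·L = 2 × 5.15 = 10.30 m
P_cr = π²EI / L_e² = π² × 71.7×10⁹ × 1.606×10^-6 / 10.30² = 1.071×10^4 N

P_cr ≈ 10.7 kN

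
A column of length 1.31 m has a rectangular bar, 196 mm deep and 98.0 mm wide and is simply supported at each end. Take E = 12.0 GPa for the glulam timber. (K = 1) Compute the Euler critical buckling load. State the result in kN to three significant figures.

Buckling occurs about the weak axis: I_min = h·b³/12 with b = 98.0 mm (the shorter side).
I_min = 196×98.0³/12 = 1.537×10^7 mm⁴
I = 1.537×10^7 mm⁴ = 1.537×10^-5 m⁴
Effective length L_e = K·L = 1 × 1.31 = 1.310 m
P_cr = π²EI / L_e² = π² × 12.0×10⁹ × 1.537×10^-5 / 1.310² = 1.061×10^6 N

P_cr ≈ 1060 kN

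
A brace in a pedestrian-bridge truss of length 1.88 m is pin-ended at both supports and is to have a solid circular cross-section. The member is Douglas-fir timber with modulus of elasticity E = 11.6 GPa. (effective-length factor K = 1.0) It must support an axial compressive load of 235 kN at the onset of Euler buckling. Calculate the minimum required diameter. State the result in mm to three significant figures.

d ≈ 110 mm

L_e = K·L = 1 × 1.88 = 1.880 m
Required I = P_cr·L_e²/(π²E) = 2.350×10^5 × 1.880² / (π² × 1.16×10^10) = 7.255×10^-6 m⁴
I_req = 7.255×10^6 mm⁴
Solid circle: I = πd⁴/64  ⇒  d = (64I/π)^(1/4) = (64×7.255×10^6/π)^(1/4) = 110 mm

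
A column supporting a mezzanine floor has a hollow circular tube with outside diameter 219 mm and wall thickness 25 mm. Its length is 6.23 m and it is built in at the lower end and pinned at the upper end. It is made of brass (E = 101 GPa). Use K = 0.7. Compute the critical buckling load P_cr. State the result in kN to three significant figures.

P_cr ≈ 3820 kN

Inner diameter d_i = 219 − 2×25 = 169.0 mm
I = π(d_o⁴ − d_i⁴)/64 = π(219⁴ − 169.0⁴)/64 = 7.287×10^7 mm⁴
I = 7.287×10^7 mm⁴ = 7.287×10^-5 m⁴
Effective length L_e = K·L = 0.7 × 6.23 = 4.361 m
P_cr = π²EI / L_e² = π² × 101×10⁹ × 7.287×10^-5 / 4.361² = 3.820×10^6 N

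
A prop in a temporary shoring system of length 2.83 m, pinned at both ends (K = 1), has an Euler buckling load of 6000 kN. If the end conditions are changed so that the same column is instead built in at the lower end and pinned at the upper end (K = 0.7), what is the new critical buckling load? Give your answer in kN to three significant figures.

P_cr ∝ 1/K², so P_cr,new = P_cr,old × (K_old/K_new)² = 6000 × (1/0.7)²
= 6000 × 2.041 = 12200 kN

P_cr ≈ 12200 kN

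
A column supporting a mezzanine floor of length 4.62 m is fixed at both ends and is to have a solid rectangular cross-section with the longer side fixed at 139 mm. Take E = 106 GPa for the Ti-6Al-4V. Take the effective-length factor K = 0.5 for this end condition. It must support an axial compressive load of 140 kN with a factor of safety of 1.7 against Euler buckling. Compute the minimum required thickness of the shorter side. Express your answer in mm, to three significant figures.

Required P_cr = n·P = 1.7 × 140 = 238.0 kN
L_e = K·L = 0.5 × 4.62 = 2.310 m
Required I = P_cr·L_e²/(π²E) = 2.380×10^5 × 2.310² / (π² × 1.06×10^11) = 1.214×10^-6 m⁴
I_req = 1.214×10^6 mm⁴
Rectangle, weak axis: I_min = h·b³/12 with h = 139 mm fixed  ⇒  b = (12I/h)^(1/3) = 47.1 mm

b ≈ 47.1 mm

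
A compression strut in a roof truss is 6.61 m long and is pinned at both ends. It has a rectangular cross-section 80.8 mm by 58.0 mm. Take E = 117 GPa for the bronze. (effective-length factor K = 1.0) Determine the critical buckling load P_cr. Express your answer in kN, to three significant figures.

P_cr ≈ 34.7 kN

Buckling occurs about the weak axis: I_min = h·b³/12 with b = 58.0 mm (the shorter side).
I_min = 80.8×58.0³/12 = 1.314×10^6 mm⁴
I = 1.314×10^6 mm⁴ = 1.314×10^-6 m⁴
Effective length L_e = K·L = 1 × 6.61 = 6.610 m
P_cr = π²EI / L_e² = π² × 117×10⁹ × 1.314×10^-6 / 6.610² = 3.472×10^4 N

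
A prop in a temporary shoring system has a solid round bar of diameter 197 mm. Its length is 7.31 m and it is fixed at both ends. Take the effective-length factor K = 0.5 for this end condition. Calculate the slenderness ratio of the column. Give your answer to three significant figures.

λ ≈ 74.2

For a solid circle r = d/4 = 197/4 = 49.25 mm
L_e = K·L = 0.5 × 7.31 m = 3.655 m = 3655.0 mm
λ = L_e / r_min = 3655.0 / 49.25 = 74.2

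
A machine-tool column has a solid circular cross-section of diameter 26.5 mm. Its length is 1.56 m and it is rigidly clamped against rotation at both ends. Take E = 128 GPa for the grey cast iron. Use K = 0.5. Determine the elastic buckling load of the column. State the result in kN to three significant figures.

P_cr ≈ 50.3 kN

I = πd⁴/64 = π×26.5⁴/64 = 2.421×10^4 mm⁴
I = 2.421×10^4 mm⁴ = 2.421×10^-8 m⁴
Effective length L_e = K·L = 0.5 × 1.56 = 0.7800 m
P_cr = π²EI / L_e² = π² × 128×10⁹ × 2.421×10^-8 / 0.7800² = 5.027×10^4 N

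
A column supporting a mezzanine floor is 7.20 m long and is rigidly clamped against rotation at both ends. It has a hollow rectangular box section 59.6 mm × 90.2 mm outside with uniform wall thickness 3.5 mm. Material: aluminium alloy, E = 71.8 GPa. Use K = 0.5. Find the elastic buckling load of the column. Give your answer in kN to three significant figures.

P_cr ≈ 31.8 kN

Inner dimensions: h_i = 90.2 − 2×3.5 = 83.20 mm, b_i = 59.6 − 2×3.5 = 52.60 mm
Weak-axis I_min = (h_o·b_o³ − h_i·b_i³)/12 with b_o = 59.6, b_i = 52.60 mm (shorter outer/inner sides).
I_min = (90.2×59.6³ − 83.20×52.60³)/12 = 5.823×10^5 mm⁴
I = 5.823×10^5 mm⁴ = 5.823×10^-7 m⁴
Effective length L_e = K·L = 0.5 × 7.20 = 3.600 m
P_cr = π²EI / L_e² = π² × 71.8×10⁹ × 5.823×10^-7 / 3.600² = 3.184×10^4 N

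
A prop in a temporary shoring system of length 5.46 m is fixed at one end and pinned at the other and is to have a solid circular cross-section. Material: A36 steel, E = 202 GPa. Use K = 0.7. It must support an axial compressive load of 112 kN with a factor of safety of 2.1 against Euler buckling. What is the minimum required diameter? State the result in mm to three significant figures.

d ≈ 77.0 mm

Required P_cr = n·P = 2.1 × 112 = 235.2 kN
L_e = K·L = 0.7 × 5.46 = 3.822 m
Required I = P_cr·L_e²/(π²E) = 2.352×10^5 × 3.822² / (π² × 2.02×10^11) = 1.723×10^-6 m⁴
I_req = 1.723×10^6 mm⁴
Solid circle: I = πd⁴/64  ⇒  d = (64I/π)^(1/4) = (64×1.723×10^6/π)^(1/4) = 77.0 mm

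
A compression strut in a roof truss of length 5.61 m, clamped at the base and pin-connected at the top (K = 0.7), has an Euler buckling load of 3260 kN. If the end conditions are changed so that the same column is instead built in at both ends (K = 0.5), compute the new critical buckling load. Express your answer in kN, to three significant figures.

P_cr ∝ 1/K², so P_cr,new = P_cr,old × (K_old/K_new)² = 3260 × (0.7/0.5)²
= 3260 × 1.960 = 6390 kN

P_cr ≈ 6390 kN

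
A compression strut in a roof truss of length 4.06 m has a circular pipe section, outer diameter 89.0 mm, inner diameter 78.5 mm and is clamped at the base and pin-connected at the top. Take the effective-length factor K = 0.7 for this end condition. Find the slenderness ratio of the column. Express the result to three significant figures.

λ ≈ 95.8

d_o = 89.0 mm, d_i = 78.5 mm
I = π(d_o⁴ − d_i⁴)/64 = π(89.0⁴ − 78.50⁴)/64 = 1.216×10^6 mm⁴
A = 1.381×10^3 mm²;  r_min = √(I/A) = √(1.216×10^6/1.381×10^3) = 29.67 mm
L_e = K·L = 0.7 × 4.06 m = 2.842 m = 2842.0 mm
λ = L_e / r_min = 2842.0 / 29.67 = 95.8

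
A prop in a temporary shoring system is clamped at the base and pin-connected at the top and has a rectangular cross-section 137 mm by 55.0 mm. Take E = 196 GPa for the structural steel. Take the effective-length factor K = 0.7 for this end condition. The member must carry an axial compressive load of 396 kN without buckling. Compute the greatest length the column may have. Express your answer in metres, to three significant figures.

Buckling occurs about the weak axis: I_min = h·b³/12 with b = 55.0 mm (the shorter side).
I_min = 137×55.0³/12 = 1.899×10^6 mm⁴
I = 1.899×10^-6 m⁴
At the buckling limit P_cr = P = 3.960×10^5 N
From P_cr = π²EI/(K·L)²:  L = (1/K)·√(π²EI/P_cr) = (1/0.7)·√(π²×1.96×10^11×1.899×10^-6/3.960×10^5)
L = 4.35 m

L_max ≈ 4.35 m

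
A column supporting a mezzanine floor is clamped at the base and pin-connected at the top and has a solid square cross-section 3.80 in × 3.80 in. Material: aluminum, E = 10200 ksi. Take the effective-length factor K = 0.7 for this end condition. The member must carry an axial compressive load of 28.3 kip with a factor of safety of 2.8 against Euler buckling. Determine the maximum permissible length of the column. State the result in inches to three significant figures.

I = a⁴/12 = 3.80⁴/12 = 17.38 in⁴
Required critical load P_cr = n·P = 2.8 × 28.3 = 79.24 kip = 7.924×10^4 lb
From P_cr = π²EI/(K·L)²:  L = (1/K)·√(π²EI/P_cr) = (1/0.7)·√(π²×1.02×10^7×17.38/7.924×10^4)
L = 212 in

L_max ≈ 212 in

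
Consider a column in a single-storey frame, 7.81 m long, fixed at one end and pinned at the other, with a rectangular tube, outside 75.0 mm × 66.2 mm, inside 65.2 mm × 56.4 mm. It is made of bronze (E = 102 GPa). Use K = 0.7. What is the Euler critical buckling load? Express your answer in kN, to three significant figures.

Weak-axis I_min = (h_o·b_o³ − h_i·b_i³)/12 with b_o = 66.2, b_i = 56.40 mm (shorter outer/inner sides).
I_min = (75.0×66.2³ − 65.20×56.40³)/12 = 8.385×10^5 mm⁴
I = 8.385×10^5 mm⁴ = 8.385×10^-7 m⁴
Effective length L_e = K·L = 0.7 × 7.81 = 5.467 m
P_cr = π²EI / L_e² = π² × 102×10⁹ × 8.385×10^-7 / 5.467² = 2.824×10^4 N

P_cr ≈ 28.2 kN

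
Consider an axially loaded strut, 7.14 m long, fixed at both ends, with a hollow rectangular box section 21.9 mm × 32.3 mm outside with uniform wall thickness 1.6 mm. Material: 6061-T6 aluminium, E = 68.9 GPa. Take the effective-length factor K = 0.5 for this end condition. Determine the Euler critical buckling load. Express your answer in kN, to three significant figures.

P_cr ≈ 0.662 kN

Inner dimensions: h_i = 32.3 − 2×1.6 = 29.10 mm, b_i = 21.9 − 2×1.6 = 18.70 mm
Weak-axis I_min = (h_o·b_o³ − h_i·b_i³)/12 with b_o = 21.9, b_i = 18.70 mm (shorter outer/inner sides).
I_min = (32.3×21.9³ − 29.10×18.70³)/12 = 1.241×10^4 mm⁴
I = 1.241×10^4 mm⁴ = 1.241×10^-8 m⁴
Effective length L_e = K·L = 0.5 × 7.14 = 3.570 m
P_cr = π²EI / L_e² = π² × 68.9×10⁹ × 1.241×10^-8 / 3.570² = 662.4 N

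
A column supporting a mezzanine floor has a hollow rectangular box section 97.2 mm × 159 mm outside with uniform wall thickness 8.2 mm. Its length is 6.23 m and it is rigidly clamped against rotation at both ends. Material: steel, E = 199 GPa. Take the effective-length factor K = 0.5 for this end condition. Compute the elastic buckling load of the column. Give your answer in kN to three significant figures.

Inner dimensions: h_i = 159 − 2×8.2 = 142.6 mm, b_i = 97.2 − 2×8.2 = 80.80 mm
Weak-axis I_min = (h_o·b_o³ − h_i·b_i³)/12 with b_o = 97.2, b_i = 80.80 mm (shorter outer/inner sides).
I_min = (159×97.2³ − 142.6×80.80³)/12 = 5.899×10^6 mm⁴
I = 5.899×10^6 mm⁴ = 5.899×10^-6 m⁴
Effective length L_e = K·L = 0.5 × 6.23 = 3.115 m
P_cr = π²EI / L_e² = π² × 199×10⁹ × 5.899×10^-6 / 3.115² = 1.194×10^6 N

P_cr ≈ 1190 kN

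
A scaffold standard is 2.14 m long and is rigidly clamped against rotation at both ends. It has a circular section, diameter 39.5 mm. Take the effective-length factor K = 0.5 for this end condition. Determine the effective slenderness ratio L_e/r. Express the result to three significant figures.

λ ≈ 108

For a solid circle r = d/4 = 39.5/4 = 9.875 mm
L_e = K·L = 0.5 × 2.14 m = 1.070 m = 1070.0 mm
λ = L_e / r_min = 1070.0 / 9.875 = 108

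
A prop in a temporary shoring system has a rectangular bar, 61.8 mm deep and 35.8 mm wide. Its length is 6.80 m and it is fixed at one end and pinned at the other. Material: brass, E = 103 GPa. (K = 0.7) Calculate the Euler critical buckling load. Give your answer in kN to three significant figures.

P_cr ≈ 10.6 kN

Buckling occurs about the weak axis: I_min = h·b³/12 with b = 35.8 mm (the shorter side).
I_min = 61.8×35.8³/12 = 2.363×10^5 mm⁴
I = 2.363×10^5 mm⁴ = 2.363×10^-7 m⁴
Effective length L_e = K·L = 0.7 × 6.80 = 4.760 m
P_cr = π²EI / L_e² = π² × 103×10⁹ × 2.363×10^-7 / 4.760² = 1.060×10^4 N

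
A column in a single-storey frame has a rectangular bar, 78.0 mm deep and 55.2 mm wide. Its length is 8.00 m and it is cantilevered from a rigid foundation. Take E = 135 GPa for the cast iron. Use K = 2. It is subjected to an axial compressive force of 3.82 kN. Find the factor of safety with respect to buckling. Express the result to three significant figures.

Buckling occurs about the weak axis: I_min = h·b³/12 with b = 55.2 mm (the shorter side).
I_min = 78.0×55.2³/12 = 1.093×10^6 mm⁴
I = 1.093×10^6 mm⁴ = 1.093×10^-6 m⁴
Effective length L_e = K·L = 2 × 8.00 = 16.00 m
P_cr = π²EI / L_e² = π² × 135×10⁹ × 1.093×10^-6 / 16.00² = 5.690×10^3 N
Factor of safety n = P_cr / P = 5.6902 / 3.82 = 1.49

n ≈ 1.49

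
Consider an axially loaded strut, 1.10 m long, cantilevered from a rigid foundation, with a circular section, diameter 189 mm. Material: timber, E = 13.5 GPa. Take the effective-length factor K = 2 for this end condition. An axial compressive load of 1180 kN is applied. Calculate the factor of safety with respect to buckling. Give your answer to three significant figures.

I = πd⁴/64 = π×189⁴/64 = 6.264×10^7 mm⁴
I = 6.264×10^7 mm⁴ = 6.264×10^-5 m⁴
Effective length L_e = K·L = 2 × 1.10 = 2.200 m
P_cr = π²EI / L_e² = π² × 13.5×10⁹ × 6.264×10^-5 / 2.200² = 1.724×10^6 N
Factor of safety n = P_cr / P = 1724.3 / 1180 = 1.46

n ≈ 1.46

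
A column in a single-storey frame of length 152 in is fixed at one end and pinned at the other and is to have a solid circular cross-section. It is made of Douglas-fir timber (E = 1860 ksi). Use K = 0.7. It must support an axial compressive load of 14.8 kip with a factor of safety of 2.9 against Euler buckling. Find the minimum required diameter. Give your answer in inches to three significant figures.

d ≈ 4.82 in

Required P_cr = n·P = 2.9 × 14.8 = 42.92 kip
L_e = K·L = 0.7 × 152 = 106.4 in
Required I = P_cr·L_e²/(π²E) = 4.292×10^4 × 106.4² / (π² × 1.86×10^6) = 26.47 in⁴
Solid circle: I = πd⁴/64  ⇒  d = (64I/π)^(1/4) = (64×26.47/π)^(1/4) = 4.82 in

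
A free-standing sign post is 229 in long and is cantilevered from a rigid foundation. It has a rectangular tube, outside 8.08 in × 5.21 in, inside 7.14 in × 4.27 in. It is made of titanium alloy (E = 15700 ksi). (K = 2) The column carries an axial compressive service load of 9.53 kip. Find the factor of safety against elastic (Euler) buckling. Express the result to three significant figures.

n ≈ 3.79

Weak-axis I_min = (h_o·b_o³ − h_i·b_i³)/12 with b_o = 5.21, b_i = 4.270 in (shorter outer/inner sides).
I_min = (8.08×5.21³ − 7.140×4.270³)/12 = 48.90 in⁴
Effective length L_e = K·L = 2 × 229 = 458.0 in
P_cr = π²EI / L_e² = π² × 15700×10³ × 48.90 / 458.0² = 3.612×10^4 lb
Factor of safety n = P_cr / P = 36.122 / 9.53 = 3.79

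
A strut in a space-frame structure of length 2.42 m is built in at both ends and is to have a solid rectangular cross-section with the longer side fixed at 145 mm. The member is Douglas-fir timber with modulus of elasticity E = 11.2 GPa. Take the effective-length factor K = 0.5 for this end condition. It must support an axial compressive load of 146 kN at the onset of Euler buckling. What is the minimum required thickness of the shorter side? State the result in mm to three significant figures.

b ≈ 54.3 mm

L_e = K·L = 0.5 × 2.42 = 1.210 m
Required I = P_cr·L_e²/(π²E) = 1.460×10^5 × 1.210² / (π² × 1.12×10^10) = 1.934×10^-6 m⁴
I_req = 1.934×10^6 mm⁴
Rectangle, weak axis: I_min = h·b³/12 with h = 145 mm fixed  ⇒  b = (12I/h)^(1/3) = 54.3 mm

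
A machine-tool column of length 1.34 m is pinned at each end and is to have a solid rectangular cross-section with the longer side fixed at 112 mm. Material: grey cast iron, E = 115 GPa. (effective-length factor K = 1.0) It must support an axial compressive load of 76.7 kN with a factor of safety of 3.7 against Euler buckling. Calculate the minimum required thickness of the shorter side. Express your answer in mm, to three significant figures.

Required P_cr = n·P = 3.7 × 76.7 = 283.8 kN
L_e = K·L = 1 × 1.34 = 1.340 m
Required I = P_cr·L_e²/(π²E) = 2.838×10^5 × 1.340² / (π² × 1.15×10^11) = 4.490×10^-7 m⁴
I_req = 4.490×10^5 mm⁴
Rectangle, weak axis: I_min = h·b³/12 with h = 112 mm fixed  ⇒  b = (12I/h)^(1/3) = 36.4 mm

b ≈ 36.4 mm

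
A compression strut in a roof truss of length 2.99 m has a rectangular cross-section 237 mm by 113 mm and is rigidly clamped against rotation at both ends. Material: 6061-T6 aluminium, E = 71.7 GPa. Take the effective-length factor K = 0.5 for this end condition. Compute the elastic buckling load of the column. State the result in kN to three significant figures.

P_cr ≈ 9020 kN

Buckling occurs about the weak axis: I_min = h·b³/12 with b = 113 mm (the shorter side).
I_min = 237×113³/12 = 2.850×10^7 mm⁴
I = 2.850×10^7 mm⁴ = 2.850×10^-5 m⁴
Effective length L_e = K·L = 0.5 × 2.99 = 1.495 m
P_cr = π²EI / L_e² = π² × 71.7×10⁹ × 2.850×10^-5 / 1.495² = 9.023×10^6 N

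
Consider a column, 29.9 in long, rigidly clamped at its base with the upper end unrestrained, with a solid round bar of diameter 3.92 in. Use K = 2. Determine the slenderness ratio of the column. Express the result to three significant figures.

For a solid circle r = d/4 = 3.92/4 = 0.9800 in
L_e = K·L = 2 × 29.9 = 59.80 in
λ = L_e / r_min = 59.800 / 0.9800 = 61.0

λ ≈ 61.0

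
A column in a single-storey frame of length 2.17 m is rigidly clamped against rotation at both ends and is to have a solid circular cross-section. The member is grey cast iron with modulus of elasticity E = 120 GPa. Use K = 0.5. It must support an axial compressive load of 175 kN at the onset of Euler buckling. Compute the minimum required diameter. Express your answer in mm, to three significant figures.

d ≈ 43.4 mm

L_e = K·L = 0.5 × 2.17 = 1.085 m
Required I = P_cr·L_e²/(π²E) = 1.750×10^5 × 1.085² / (π² × 1.20×10^11) = 1.739×10^-7 m⁴
I_req = 1.739×10^5 mm⁴
Solid circle: I = πd⁴/64  ⇒  d = (64I/π)^(1/4) = (64×1.739×10^5/π)^(1/4) = 43.4 mm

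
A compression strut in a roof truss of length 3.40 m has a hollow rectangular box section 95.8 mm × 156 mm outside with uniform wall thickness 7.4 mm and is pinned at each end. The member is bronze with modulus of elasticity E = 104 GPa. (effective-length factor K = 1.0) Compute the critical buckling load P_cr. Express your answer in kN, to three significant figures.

Inner dimensions: h_i = 156 − 2×7.4 = 141.2 mm, b_i = 95.8 − 2×7.4 = 81.00 mm
Weak-axis I_min = (h_o·b_o³ − h_i·b_i³)/12 with b_o = 95.8, b_i = 81.00 mm (shorter outer/inner sides).
I_min = (156×95.8³ − 141.2×81.00³)/12 = 5.177×10^6 mm⁴
I = 5.177×10^6 mm⁴ = 5.177×10^-6 m⁴
Effective length L_e = K·L = 1 × 3.40 = 3.400 m
P_cr = π²EI / L_e² = π² × 104×10⁹ × 5.177×10^-6 / 3.400² = 4.596×10^5 N

P_cr ≈ 460 kN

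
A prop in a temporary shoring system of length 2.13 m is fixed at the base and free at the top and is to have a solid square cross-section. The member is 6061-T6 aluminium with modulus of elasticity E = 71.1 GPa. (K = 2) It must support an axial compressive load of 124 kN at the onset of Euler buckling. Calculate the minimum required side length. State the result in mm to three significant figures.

a ≈ 78.8 mm

L_e = K·L = 2 × 2.13 = 4.260 m
Required I = P_cr·L_e²/(π²E) = 1.240×10^5 × 4.260² / (π² × 7.11×10^10) = 3.207×10^-6 m⁴
I_req = 3.207×10^6 mm⁴
Solid square: I = a⁴/12  ⇒  a = (12I)^(1/4) = (12×3.207×10^6)^(1/4) = 78.8 mm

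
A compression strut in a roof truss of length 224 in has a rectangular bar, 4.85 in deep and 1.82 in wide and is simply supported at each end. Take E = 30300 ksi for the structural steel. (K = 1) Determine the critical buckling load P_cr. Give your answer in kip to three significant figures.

Buckling occurs about the weak axis: I_min = h·b³/12 with b = 1.82 in (the shorter side).
I_min = 4.85×1.82³/12 = 2.437 in⁴
Effective length L_e = K·L = 1 × 224 = 224.0 in
P_cr = π²EI / L_e² = π² × 30300×10³ × 2.437 / 224.0² = 1.452×10^4 lb

P_cr ≈ 14.5 kip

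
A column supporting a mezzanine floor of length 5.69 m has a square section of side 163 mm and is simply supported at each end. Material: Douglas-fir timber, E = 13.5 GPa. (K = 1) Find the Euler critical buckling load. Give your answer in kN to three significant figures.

P_cr ≈ 242 kN

I = a⁴/12 = 163⁴/12 = 5.883×10^7 mm⁴
I = 5.883×10^7 mm⁴ = 5.883×10^-5 m⁴
Effective length L_e = K·L = 1 × 5.69 = 5.690 m
P_cr = π²EI / L_e² = π² × 13.5×10⁹ × 5.883×10^-5 / 5.690² = 2.421×10^5 N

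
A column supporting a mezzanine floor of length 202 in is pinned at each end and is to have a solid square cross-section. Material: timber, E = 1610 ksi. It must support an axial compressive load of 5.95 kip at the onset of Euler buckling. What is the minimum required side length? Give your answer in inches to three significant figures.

L_e = K·L = 1 × 202 = 202.0 in
Required I = P_cr·L_e²/(π²E) = 5.950×10^3 × 202.0² / (π² × 1.61×10^6) = 15.28 in⁴
Solid square: I = a⁴/12  ⇒  a = (12I)^(1/4) = (12×15.28)^(1/4) = 3.68 in

a ≈ 3.68 in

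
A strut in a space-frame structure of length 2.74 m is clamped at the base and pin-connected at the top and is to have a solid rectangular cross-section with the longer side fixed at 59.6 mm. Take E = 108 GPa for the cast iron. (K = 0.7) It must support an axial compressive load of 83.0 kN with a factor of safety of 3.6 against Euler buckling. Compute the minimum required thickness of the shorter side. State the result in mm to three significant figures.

Required P_cr = n·P = 3.6 × 83.0 = 298.8 kN
L_e = K·L = 0.7 × 2.74 = 1.918 m
Required I = P_cr·L_e²/(π²E) = 2.988×10^5 × 1.918² / (π² × 1.08×10^11) = 1.031×10^-6 m⁴
I_req = 1.031×10^6 mm⁴
Rectangle, weak axis: I_min = h·b³/12 with h = 59.6 mm fixed  ⇒  b = (12I/h)^(1/3) = 59.2 mm

b ≈ 59.2 mm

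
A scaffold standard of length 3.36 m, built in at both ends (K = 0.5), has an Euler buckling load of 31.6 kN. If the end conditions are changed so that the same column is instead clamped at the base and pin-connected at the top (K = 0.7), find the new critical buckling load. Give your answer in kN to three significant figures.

P_cr ≈ 16.1 kN

P_cr ∝ 1/K², so P_cr,new = P_cr,old × (K_old/K_new)² = 31.6 × (0.5/0.7)²
= 31.6 × 0.5102 = 16.1 kN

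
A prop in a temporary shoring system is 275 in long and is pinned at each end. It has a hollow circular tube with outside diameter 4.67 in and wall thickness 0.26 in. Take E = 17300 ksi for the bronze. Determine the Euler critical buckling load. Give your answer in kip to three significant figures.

Inner diameter d_i = 4.67 − 2×0.26 = 4.150 in
I = π(d_o⁴ − d_i⁴)/64 = π(4.67⁴ − 4.150⁴)/64 = 8.787 in⁴
Effective length L_e = K·L = 1 × 275 = 275.0 in
P_cr = π²EI / L_e² = π² × 17300×10³ × 8.787 / 275.0² = 1.984×10^4 lb

P_cr ≈ 19.8 kip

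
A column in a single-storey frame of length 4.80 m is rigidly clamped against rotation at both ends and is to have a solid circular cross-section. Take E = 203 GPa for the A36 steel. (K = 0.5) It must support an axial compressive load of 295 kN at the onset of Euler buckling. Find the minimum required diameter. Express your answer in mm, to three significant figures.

d ≈ 64.5 mm

L_e = K·L = 0.5 × 4.80 = 2.400 m
Required I = P_cr·L_e²/(π²E) = 2.950×10^5 × 2.400² / (π² × 2.03×10^11) = 8.481×10^-7 m⁴
I_req = 8.481×10^5 mm⁴
Solid circle: I = πd⁴/64  ⇒  d = (64I/π)^(1/4) = (64×8.481×10^5/π)^(1/4) = 64.5 mm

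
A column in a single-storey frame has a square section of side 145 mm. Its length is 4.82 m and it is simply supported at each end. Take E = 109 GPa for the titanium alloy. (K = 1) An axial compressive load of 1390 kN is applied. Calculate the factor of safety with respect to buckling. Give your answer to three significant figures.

I = a⁴/12 = 145⁴/12 = 3.684×10^7 mm⁴
I = 3.684×10^7 mm⁴ = 3.684×10^-5 m⁴
Effective length L_e = K·L = 1 × 4.82 = 4.820 m
P_cr = π²EI / L_e² = π² × 109×10⁹ × 3.684×10^-5 / 4.820² = 1.706×10^6 N
Factor of safety n = P_cr / P = 1705.8 / 1390 = 1.23

n ≈ 1.23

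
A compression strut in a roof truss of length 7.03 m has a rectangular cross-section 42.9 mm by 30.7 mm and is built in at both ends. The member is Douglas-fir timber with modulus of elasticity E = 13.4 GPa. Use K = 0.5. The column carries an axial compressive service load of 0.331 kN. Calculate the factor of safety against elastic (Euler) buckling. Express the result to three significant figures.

n ≈ 3.35

Buckling occurs about the weak axis: I_min = h·b³/12 with b = 30.7 mm (the shorter side).
I_min = 42.9×30.7³/12 = 1.034×10^5 mm⁴
I = 1.034×10^5 mm⁴ = 1.034×10^-7 m⁴
Effective length L_e = K·L = 0.5 × 7.03 = 3.515 m
P_cr = π²EI / L_e² = π² × 13.4×10⁹ × 1.034×10^-7 / 3.515² = 1.107×10^3 N
Factor of safety n = P_cr / P = 1.1072 / 0.331 = 3.35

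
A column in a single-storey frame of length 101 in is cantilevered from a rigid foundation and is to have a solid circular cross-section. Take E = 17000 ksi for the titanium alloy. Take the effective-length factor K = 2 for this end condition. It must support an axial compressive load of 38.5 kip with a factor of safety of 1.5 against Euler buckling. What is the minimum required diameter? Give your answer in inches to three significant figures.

d ≈ 4.11 in

Required P_cr = n·P = 1.5 × 38.5 = 57.75 kip
L_e = K·L = 2 × 101 = 202.0 in
Required I = P_cr·L_e²/(π²E) = 5.775×10^4 × 202.0² / (π² × 1.70×10^7) = 14.04 in⁴
Solid circle: I = πd⁴/64  ⇒  d = (64I/π)^(1/4) = (64×14.04/π)^(1/4) = 4.11 in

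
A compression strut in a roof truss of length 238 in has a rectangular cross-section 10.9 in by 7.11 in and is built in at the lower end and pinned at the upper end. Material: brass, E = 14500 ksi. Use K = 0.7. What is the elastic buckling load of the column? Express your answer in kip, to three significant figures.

Buckling occurs about the weak axis: I_min = h·b³/12 with b = 7.11 in (the shorter side).
I_min = 10.9×7.11³/12 = 326.5 in⁴
Effective length L_e = K·L = 0.7 × 238 = 166.6 in
P_cr = π²EI / L_e² = π² × 14500×10³ × 326.5 / 166.6² = 1.683×10^6 lb

P_cr ≈ 1680 kip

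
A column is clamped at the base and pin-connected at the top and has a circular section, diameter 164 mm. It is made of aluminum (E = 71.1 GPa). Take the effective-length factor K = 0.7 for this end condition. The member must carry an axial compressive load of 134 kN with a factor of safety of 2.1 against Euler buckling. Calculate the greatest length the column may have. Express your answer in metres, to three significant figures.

L_max ≈ 13.4 m

I = πd⁴/64 = π×164⁴/64 = 3.551×10^7 mm⁴
I = 3.551×10^-5 m⁴
Required critical load P_cr = n·P = 2.1 × 134 = 281.4 kN = 2.814×10^5 N
From P_cr = π²EI/(K·L)²:  L = (1/K)·√(π²EI/P_cr) = (1/0.7)·√(π²×7.11×10^10×3.551×10^-5/2.814×10^5)
L = 13.4 m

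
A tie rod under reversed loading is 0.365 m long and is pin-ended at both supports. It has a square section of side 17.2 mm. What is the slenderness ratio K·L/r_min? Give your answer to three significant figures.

λ ≈ 73.5

For a square r = a/√12 = 17.2/√12 = 4.965 mm
L_e = K·L = 1 × 0.365 m = 0.3650 m = 365.00 mm
λ = L_e / r_min = 365.00 / 4.965 = 73.5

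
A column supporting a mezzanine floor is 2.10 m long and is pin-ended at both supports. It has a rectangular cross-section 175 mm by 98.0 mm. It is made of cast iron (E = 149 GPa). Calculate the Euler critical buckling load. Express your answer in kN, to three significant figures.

Buckling occurs about the weak axis: I_min = h·b³/12 with b = 98.0 mm (the shorter side).
I_min = 175×98.0³/12 = 1.373×10^7 mm⁴
I = 1.373×10^7 mm⁴ = 1.373×10^-5 m⁴
Effective length L_e = K·L = 1 × 2.10 = 2.100 m
P_cr = π²EI / L_e² = π² × 149×10⁹ × 1.373×10^-5 / 2.100² = 4.577×10^6 N

P_cr ≈ 4580 kN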